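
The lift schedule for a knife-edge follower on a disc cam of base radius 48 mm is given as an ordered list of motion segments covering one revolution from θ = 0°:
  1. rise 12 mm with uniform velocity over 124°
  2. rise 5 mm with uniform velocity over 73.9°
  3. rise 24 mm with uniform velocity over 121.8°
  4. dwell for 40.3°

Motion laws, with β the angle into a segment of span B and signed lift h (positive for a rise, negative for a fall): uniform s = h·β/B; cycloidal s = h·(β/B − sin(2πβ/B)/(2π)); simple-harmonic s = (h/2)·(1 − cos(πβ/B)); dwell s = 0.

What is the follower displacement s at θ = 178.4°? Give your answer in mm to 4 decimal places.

seg 1 [0°–124°] uniform, h=12: full span → s += 12 → s = 12.0000
seg 2 [124°–197.9°] uniform, h=5: θ=178.4° here. β=54.4, B=73.9. 5·54.4/73.9 = 3.6806 → s = 15.6806

15.6806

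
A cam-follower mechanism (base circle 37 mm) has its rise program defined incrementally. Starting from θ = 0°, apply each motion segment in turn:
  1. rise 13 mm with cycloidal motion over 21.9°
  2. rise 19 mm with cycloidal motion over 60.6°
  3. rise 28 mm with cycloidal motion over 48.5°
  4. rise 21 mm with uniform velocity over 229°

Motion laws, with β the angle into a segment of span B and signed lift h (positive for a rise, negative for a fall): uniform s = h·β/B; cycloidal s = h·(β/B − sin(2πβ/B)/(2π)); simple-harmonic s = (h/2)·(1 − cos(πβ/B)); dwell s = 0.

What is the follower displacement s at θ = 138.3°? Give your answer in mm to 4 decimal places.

seg 1 [0°–21.9°] cycloidal, h=13: full span → s += 13 → s = 13.0000
seg 2 [21.9°–82.5°] cycloidal, h=19: full span → s += 19 → s = 32.0000
seg 3 [82.5°–131°] cycloidal, h=28: full span → s += 28 → s = 60.0000
seg 4 [131°–360°] uniform, h=21: θ=138.3° here. β=7.3, B=229. 21·7.3/229 = 0.6694 → s = 60.6694

60.6694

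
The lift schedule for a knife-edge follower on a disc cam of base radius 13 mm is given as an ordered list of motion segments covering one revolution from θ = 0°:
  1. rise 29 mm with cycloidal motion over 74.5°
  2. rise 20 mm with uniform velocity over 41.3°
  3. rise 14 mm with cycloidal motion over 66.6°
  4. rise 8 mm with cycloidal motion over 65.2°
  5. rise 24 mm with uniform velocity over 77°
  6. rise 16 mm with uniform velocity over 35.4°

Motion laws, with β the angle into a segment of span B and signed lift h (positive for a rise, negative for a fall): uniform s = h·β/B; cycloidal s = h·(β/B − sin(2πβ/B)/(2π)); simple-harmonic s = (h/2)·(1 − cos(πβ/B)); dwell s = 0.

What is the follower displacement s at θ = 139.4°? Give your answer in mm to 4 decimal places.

seg 1 [0°–74.5°] cycloidal, h=29: full span → s += 29 → s = 29.0000
seg 2 [74.5°–115.8°] uniform, h=20: full span → s += 20 → s = 49.0000
seg 3 [115.8°–182.4°] cycloidal, h=14: θ=139.4° here. β=23.6, B=66.6. 14·(0.3544 − sin(2π·0.3544)/(2π)) = 3.1948 → s = 52.1948

52.1948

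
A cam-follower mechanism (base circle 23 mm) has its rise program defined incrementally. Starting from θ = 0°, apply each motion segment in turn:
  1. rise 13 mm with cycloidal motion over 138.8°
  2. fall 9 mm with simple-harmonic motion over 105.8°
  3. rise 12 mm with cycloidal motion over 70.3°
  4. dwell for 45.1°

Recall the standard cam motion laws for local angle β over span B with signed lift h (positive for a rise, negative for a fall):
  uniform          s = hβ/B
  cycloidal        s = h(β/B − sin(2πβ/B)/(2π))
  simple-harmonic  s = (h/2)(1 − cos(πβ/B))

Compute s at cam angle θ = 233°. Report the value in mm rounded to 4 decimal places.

seg 1 [0°–138.8°] cycloidal, h=13: full span → s += 13 → s = 13.0000
seg 2 [138.8°–244.6°] simple-harmonic, h=-9: θ=233° here. β=94.2, B=105.8. -9/2·(1 − cos(π·0.8904)) = -8.7357 → s = 4.2643

4.2643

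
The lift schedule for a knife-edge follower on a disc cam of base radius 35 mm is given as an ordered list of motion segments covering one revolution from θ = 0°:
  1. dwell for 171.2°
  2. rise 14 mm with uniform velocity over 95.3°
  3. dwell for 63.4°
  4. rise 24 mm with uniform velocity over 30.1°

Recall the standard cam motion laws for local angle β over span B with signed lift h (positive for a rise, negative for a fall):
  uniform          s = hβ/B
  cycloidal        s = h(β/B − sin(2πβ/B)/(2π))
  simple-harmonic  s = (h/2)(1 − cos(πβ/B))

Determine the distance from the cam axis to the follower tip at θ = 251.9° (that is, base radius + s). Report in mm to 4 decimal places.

seg 1 [0°–171.2°] dwell: s stays 0.0000
seg 2 [171.2°–266.5°] uniform, h=14: θ=251.9° here. β=80.7, B=95.3. 14·80.7/95.3 = 11.8552 → s = 11.8552
radial distance = base radius + s = 35 + 11.8552 = 46.8552

46.8552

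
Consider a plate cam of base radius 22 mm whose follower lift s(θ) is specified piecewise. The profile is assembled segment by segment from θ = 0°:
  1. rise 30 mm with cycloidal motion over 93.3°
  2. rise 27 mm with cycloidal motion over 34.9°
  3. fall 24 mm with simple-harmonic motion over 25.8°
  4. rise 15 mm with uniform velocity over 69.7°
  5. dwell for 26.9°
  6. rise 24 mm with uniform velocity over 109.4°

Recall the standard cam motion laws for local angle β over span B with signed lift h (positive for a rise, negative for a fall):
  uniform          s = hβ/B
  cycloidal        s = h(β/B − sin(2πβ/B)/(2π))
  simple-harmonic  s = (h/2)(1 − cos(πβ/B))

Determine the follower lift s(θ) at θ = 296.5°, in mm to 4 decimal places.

seg 1 [0°–93.3°] cycloidal, h=30: full span → s += 30 → s = 30.0000
seg 2 [93.3°–128.2°] cycloidal, h=27: full span → s += 27 → s = 57.0000
seg 3 [128.2°–154°] simple-harmonic, h=-24: full span → s += -24 → s = 33.0000
seg 4 [154°–223.7°] uniform, h=15: full span → s += 15 → s = 48.0000
seg 5 [223.7°–250.6°] dwell: s stays 48.0000
seg 6 [250.6°–360°] uniform, h=24: θ=296.5° here. β=45.9, B=109.4. 24·45.9/109.4 = 10.0695 → s = 58.0695

58.0695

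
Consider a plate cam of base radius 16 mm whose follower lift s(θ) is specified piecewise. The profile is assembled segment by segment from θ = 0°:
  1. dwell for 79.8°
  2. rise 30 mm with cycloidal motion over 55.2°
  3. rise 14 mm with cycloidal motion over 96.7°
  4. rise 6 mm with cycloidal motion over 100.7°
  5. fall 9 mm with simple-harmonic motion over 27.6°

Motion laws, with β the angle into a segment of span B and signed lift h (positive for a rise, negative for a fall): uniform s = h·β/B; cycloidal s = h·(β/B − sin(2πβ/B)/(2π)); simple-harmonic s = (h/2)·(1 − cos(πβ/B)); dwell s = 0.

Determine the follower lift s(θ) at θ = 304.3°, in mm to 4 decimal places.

seg 1 [0°–79.8°] dwell: s stays 0.0000
seg 2 [79.8°–135°] cycloidal, h=30: full span → s += 30 → s = 30.0000
seg 3 [135°–231.7°] cycloidal, h=14: full span → s += 14 → s = 44.0000
seg 4 [231.7°–332.4°] cycloidal, h=6: θ=304.3° here. β=72.6, B=100.7. 6·(0.7210 − sin(2π·0.7210)/(2π)) = 5.2648 → s = 49.2648

49.2648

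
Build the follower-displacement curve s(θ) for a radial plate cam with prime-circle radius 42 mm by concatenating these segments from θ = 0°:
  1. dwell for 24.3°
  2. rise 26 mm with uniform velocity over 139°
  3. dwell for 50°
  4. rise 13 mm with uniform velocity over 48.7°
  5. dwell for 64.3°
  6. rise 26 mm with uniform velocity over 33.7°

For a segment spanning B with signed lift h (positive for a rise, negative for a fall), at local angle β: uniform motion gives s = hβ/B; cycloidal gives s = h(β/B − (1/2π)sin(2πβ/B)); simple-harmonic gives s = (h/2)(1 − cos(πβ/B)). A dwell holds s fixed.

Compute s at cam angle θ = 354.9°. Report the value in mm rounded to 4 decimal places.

seg 1 [0°–24.3°] dwell: s stays 0.0000
seg 2 [24.3°–163.3°] uniform, h=26: full span → s += 26 → s = 26.0000
seg 3 [163.3°–213.3°] dwell: s stays 26.0000
seg 4 [213.3°–262°] uniform, h=13: full span → s += 13 → s = 39.0000
seg 5 [262°–326.3°] dwell: s stays 39.0000
seg 6 [326.3°–360°] uniform, h=26: θ=354.9° here. β=28.6, B=33.7. 26·28.6/33.7 = 22.0653 → s = 61.0653

61.0653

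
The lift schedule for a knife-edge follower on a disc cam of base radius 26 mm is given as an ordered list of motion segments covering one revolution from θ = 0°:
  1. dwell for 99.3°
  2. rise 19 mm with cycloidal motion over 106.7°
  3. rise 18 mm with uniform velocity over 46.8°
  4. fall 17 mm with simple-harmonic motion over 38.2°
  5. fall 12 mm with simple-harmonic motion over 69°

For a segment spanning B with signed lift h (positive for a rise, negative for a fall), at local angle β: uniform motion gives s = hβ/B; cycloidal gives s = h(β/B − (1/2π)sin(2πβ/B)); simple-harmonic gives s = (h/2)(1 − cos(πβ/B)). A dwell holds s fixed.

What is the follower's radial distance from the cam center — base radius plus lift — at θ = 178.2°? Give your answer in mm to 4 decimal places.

seg 1 [0°–99.3°] dwell: s stays 0.0000
seg 2 [99.3°–206°] cycloidal, h=19: θ=178.2° here. β=78.9, B=106.7. 19·(0.7395 − sin(2π·0.7395)/(2π)) = 17.0670 → s = 17.0670
radial distance = base radius + s = 26 + 17.0670 = 43.0670

43.0670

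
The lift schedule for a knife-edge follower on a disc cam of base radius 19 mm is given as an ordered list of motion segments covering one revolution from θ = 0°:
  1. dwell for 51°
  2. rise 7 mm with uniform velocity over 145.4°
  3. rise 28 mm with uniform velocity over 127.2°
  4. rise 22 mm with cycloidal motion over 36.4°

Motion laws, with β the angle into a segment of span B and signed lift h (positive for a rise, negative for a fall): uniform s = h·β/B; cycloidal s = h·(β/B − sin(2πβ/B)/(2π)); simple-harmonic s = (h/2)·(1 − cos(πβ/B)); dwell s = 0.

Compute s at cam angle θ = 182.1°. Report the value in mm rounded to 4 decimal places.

seg 1 [0°–51°] dwell: s stays 0.0000
seg 2 [51°–196.4°] uniform, h=7: θ=182.1° here. β=131.1, B=145.4. 7·131.1/145.4 = 6.3116 → s = 6.3116

6.3116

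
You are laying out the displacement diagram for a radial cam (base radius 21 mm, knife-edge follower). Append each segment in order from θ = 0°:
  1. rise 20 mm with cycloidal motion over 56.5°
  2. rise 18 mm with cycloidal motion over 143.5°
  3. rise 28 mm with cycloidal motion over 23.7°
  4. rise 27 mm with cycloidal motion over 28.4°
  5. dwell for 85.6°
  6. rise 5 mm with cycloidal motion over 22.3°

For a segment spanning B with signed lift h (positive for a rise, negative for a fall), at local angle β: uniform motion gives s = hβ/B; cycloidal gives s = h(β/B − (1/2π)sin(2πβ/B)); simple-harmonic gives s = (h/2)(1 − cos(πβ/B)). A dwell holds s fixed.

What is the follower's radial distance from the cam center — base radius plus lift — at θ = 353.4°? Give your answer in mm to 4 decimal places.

seg 1 [0°–56.5°] cycloidal, h=20: full span → s += 20 → s = 20.0000
seg 2 [56.5°–200°] cycloidal, h=18: full span → s += 18 → s = 38.0000
seg 3 [200°–223.7°] cycloidal, h=28: full span → s += 28 → s = 66.0000
seg 4 [223.7°–252.1°] cycloidal, h=27: full span → s += 27 → s = 93.0000
seg 5 [252.1°–337.7°] dwell: s stays 93.0000
seg 6 [337.7°–360°] cycloidal, h=5: θ=353.4° here. β=15.7, B=22.3. 5·(0.7040 − sin(2π·0.7040)/(2π)) = 4.2830 → s = 97.2830
radial distance = base radius + s = 21 + 97.2830 = 118.2830

118.2830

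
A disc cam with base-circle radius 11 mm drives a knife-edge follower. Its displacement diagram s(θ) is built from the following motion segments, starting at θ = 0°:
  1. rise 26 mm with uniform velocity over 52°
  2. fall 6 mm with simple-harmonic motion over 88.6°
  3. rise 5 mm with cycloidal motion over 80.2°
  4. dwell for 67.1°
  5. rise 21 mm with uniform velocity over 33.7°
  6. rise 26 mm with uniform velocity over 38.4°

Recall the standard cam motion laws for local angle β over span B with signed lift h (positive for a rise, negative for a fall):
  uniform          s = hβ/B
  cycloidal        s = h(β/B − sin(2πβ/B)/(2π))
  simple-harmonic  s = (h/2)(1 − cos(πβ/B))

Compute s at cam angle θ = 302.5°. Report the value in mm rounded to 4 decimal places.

seg 1 [0°–52°] uniform, h=26: full span → s += 26 → s = 26.0000
seg 2 [52°–140.6°] simple-harmonic, h=-6: full span → s += -6 → s = 20.0000
seg 3 [140.6°–220.8°] cycloidal, h=5: full span → s += 5 → s = 25.0000
seg 4 [220.8°–287.9°] dwell: s stays 25.0000
seg 5 [287.9°–321.6°] uniform, h=21: θ=302.5° here. β=14.6, B=33.7. 21·14.6/33.7 = 9.0979 → s = 34.0979

34.0979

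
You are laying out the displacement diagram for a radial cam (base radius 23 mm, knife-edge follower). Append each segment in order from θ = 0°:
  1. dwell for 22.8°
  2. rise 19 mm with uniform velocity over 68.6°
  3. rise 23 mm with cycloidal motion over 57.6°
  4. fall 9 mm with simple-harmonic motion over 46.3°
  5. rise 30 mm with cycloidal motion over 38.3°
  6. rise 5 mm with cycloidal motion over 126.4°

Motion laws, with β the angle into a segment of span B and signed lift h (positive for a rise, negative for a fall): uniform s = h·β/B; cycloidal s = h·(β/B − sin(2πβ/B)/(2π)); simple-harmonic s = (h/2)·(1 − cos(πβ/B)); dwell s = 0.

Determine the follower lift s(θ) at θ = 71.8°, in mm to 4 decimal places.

seg 1 [0°–22.8°] dwell: s stays 0.0000
seg 2 [22.8°–91.4°] uniform, h=19: θ=71.8° here. β=49, B=68.6. 19·49/68.6 = 13.5714 → s = 13.5714

13.5714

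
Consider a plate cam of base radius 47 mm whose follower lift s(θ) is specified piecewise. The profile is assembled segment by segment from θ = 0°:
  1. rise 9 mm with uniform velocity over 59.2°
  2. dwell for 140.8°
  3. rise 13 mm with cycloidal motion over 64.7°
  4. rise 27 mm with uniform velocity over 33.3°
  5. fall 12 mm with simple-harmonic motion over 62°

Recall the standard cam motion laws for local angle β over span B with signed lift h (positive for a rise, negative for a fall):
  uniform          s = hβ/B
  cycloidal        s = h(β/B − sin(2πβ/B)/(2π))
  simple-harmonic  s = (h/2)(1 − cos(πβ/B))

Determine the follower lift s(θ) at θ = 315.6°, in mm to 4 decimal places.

seg 1 [0°–59.2°] uniform, h=9: full span → s += 9 → s = 9.0000
seg 2 [59.2°–200°] dwell: s stays 9.0000
seg 3 [200°–264.7°] cycloidal, h=13: full span → s += 13 → s = 22.0000
seg 4 [264.7°–298°] uniform, h=27: full span → s += 27 → s = 49.0000
seg 5 [298°–360°] simple-harmonic, h=-12: θ=315.6° here. β=17.6, B=62. -12/2·(1 − cos(π·0.2839)) = -2.2320 → s = 46.7680

46.7680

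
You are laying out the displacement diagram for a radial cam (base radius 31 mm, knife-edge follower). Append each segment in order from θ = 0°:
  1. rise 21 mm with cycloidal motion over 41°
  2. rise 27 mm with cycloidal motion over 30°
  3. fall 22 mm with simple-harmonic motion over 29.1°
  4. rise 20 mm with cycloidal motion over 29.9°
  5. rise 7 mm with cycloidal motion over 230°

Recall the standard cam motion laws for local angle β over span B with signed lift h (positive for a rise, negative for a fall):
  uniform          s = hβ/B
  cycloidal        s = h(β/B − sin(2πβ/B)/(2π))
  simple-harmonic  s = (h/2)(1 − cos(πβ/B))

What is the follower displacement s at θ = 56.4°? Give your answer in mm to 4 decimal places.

seg 1 [0°–41°] cycloidal, h=21: full span → s += 21 → s = 21.0000
seg 2 [41°–71°] cycloidal, h=27: θ=56.4° here. β=15.4, B=30. 27·(0.5133 − sin(2π·0.5133)/(2π)) = 14.2196 → s = 35.2196

35.2196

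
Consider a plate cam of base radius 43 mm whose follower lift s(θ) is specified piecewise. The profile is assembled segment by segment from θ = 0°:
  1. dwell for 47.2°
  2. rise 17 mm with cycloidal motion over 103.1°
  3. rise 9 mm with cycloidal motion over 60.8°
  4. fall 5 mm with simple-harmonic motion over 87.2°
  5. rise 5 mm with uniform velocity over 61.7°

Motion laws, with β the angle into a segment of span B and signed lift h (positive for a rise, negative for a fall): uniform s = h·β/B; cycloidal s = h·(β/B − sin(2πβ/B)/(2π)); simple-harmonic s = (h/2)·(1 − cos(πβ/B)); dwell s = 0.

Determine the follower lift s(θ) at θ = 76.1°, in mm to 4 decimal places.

seg 1 [0°–47.2°] dwell: s stays 0.0000
seg 2 [47.2°–150.3°] cycloidal, h=17: θ=76.1° here. β=28.9, B=103.1. 17·(0.2803 − sin(2π·0.2803)/(2π)) = 2.1086 → s = 2.1086

2.1086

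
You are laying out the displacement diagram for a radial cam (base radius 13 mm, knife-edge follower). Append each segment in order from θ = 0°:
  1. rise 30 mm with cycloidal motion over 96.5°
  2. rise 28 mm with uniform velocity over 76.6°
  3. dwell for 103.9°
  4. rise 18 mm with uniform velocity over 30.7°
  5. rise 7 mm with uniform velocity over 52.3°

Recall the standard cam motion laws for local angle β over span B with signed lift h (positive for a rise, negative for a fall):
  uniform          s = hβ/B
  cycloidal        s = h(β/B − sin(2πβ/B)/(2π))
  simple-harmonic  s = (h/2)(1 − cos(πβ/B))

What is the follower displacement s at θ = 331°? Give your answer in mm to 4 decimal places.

seg 1 [0°–96.5°] cycloidal, h=30: full span → s += 30 → s = 30.0000
seg 2 [96.5°–173.1°] uniform, h=28: full span → s += 28 → s = 58.0000
seg 3 [173.1°–277°] dwell: s stays 58.0000
seg 4 [277°–307.7°] uniform, h=18: full span → s += 18 → s = 76.0000
seg 5 [307.7°–360°] uniform, h=7: θ=331° here. β=23.3, B=52.3. 7·23.3/52.3 = 3.1185 → s = 79.1185

79.1185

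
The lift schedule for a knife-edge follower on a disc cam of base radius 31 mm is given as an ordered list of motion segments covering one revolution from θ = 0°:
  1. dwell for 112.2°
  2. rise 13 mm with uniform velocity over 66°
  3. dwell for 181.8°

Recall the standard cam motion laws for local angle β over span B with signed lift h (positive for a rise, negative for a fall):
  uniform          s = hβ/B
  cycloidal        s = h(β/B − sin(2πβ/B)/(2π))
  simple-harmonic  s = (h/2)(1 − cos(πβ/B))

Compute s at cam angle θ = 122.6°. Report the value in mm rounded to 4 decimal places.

seg 1 [0°–112.2°] dwell: s stays 0.0000
seg 2 [112.2°–178.2°] uniform, h=13: θ=122.6° here. β=10.4, B=66. 13·10.4/66 = 2.0485 → s = 2.0485

2.0485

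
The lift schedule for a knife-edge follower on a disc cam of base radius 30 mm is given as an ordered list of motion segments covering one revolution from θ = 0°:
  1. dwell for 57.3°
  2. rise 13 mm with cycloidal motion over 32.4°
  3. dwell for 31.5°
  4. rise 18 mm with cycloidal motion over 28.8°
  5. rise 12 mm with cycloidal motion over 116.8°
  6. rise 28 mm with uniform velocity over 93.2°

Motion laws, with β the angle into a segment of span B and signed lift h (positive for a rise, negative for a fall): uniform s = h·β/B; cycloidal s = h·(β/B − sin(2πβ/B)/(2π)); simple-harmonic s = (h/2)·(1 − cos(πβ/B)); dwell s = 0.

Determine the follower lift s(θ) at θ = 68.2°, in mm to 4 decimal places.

seg 1 [0°–57.3°] dwell: s stays 0.0000
seg 2 [57.3°–89.7°] cycloidal, h=13: θ=68.2° here. β=10.9, B=32.4. 13·(0.3364 − sin(2π·0.3364)/(2π)) = 2.6020 → s = 2.6020

2.6020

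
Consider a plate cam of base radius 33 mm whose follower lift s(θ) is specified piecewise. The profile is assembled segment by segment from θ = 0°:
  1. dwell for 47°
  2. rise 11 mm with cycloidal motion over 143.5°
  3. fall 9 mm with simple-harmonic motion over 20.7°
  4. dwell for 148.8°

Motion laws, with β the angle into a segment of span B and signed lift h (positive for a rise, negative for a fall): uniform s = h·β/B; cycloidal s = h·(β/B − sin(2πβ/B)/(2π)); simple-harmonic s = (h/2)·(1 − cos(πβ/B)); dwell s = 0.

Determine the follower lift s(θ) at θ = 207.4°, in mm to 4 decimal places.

seg 1 [0°–47°] dwell: s stays 0.0000
seg 2 [47°–190.5°] cycloidal, h=11: full span → s += 11 → s = 11.0000
seg 3 [190.5°–211.2°] simple-harmonic, h=-9: θ=207.4° here. β=16.9, B=20.7. -9/2·(1 − cos(π·0.8164)) = -8.2722 → s = 2.7278

2.7278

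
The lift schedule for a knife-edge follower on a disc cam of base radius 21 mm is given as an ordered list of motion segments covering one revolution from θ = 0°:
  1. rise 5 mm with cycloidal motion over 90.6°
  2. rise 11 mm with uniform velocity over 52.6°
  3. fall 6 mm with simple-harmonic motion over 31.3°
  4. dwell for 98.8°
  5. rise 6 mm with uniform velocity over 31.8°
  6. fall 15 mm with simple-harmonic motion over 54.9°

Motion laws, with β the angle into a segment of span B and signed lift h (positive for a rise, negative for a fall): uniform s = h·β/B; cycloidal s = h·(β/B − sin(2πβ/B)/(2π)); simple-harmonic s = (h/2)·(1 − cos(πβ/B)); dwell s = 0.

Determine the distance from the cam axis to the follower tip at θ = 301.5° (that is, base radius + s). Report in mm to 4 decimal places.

seg 1 [0°–90.6°] cycloidal, h=5: full span → s += 5 → s = 5.0000
seg 2 [90.6°–143.2°] uniform, h=11: full span → s += 11 → s = 16.0000
seg 3 [143.2°–174.5°] simple-harmonic, h=-6: full span → s += -6 → s = 10.0000
seg 4 [174.5°–273.3°] dwell: s stays 10.0000
seg 5 [273.3°–305.1°] uniform, h=6: θ=301.5° here. β=28.2, B=31.8. 6·28.2/31.8 = 5.3208 → s = 15.3208
radial distance = base radius + s = 21 + 15.3208 = 36.3208

36.3208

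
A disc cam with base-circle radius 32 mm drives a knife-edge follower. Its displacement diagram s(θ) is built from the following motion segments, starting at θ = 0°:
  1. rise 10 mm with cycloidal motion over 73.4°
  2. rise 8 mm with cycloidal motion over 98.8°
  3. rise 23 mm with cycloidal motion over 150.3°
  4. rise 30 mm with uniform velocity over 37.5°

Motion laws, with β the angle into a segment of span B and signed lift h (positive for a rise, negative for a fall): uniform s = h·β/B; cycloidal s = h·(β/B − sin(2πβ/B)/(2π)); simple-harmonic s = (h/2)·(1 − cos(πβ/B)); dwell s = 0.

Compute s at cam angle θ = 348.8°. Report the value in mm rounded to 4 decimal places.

seg 1 [0°–73.4°] cycloidal, h=10: full span → s += 10 → s = 10.0000
seg 2 [73.4°–172.2°] cycloidal, h=8: full span → s += 8 → s = 18.0000
seg 3 [172.2°–322.5°] cycloidal, h=23: full span → s += 23 → s = 41.0000
seg 4 [322.5°–360°] uniform, h=30: θ=348.8° here. β=26.3, B=37.5. 30·26.3/37.5 = 21.0400 → s = 62.0400

62.0400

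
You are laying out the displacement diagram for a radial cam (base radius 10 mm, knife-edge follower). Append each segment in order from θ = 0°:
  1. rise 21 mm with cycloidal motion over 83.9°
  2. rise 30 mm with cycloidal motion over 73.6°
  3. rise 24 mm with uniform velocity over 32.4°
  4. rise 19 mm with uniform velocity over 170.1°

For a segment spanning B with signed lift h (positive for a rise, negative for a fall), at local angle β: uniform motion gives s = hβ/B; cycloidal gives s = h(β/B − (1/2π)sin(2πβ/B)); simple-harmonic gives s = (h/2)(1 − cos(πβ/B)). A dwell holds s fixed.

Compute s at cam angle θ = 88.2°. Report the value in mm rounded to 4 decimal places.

seg 1 [0°–83.9°] cycloidal, h=21: full span → s += 21 → s = 21.0000
seg 2 [83.9°–157.5°] cycloidal, h=30: θ=88.2° here. β=4.3, B=73.6. 30·(0.0584 − sin(2π·0.0584)/(2π)) = 0.0391 → s = 21.0391

21.0391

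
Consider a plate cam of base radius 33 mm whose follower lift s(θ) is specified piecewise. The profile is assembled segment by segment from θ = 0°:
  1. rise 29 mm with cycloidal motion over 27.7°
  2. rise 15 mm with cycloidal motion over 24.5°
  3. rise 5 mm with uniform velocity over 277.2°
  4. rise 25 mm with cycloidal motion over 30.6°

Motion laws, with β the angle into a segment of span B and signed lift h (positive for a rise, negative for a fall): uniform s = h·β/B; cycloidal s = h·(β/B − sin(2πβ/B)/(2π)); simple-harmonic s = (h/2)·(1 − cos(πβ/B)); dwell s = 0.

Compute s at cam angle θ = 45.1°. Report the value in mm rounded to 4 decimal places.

seg 1 [0°–27.7°] cycloidal, h=29: full span → s += 29 → s = 29.0000
seg 2 [27.7°–52.2°] cycloidal, h=15: θ=45.1° here. β=17.4, B=24.5. 15·(0.7102 − sin(2π·0.7102)/(2π)) = 12.9661 → s = 41.9661

41.9661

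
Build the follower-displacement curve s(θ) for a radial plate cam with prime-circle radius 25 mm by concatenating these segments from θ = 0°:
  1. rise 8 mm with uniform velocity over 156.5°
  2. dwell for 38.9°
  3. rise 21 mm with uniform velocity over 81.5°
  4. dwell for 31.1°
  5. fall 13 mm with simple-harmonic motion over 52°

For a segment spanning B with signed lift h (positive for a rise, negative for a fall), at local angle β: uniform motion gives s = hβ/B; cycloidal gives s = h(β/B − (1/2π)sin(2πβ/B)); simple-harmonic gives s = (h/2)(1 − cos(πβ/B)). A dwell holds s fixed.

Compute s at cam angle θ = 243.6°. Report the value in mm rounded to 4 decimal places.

seg 1 [0°–156.5°] uniform, h=8: full span → s += 8 → s = 8.0000
seg 2 [156.5°–195.4°] dwell: s stays 8.0000
seg 3 [195.4°–276.9°] uniform, h=21: θ=243.6° here. β=48.2, B=81.5. 21·48.2/81.5 = 12.4196 → s = 20.4196

20.4196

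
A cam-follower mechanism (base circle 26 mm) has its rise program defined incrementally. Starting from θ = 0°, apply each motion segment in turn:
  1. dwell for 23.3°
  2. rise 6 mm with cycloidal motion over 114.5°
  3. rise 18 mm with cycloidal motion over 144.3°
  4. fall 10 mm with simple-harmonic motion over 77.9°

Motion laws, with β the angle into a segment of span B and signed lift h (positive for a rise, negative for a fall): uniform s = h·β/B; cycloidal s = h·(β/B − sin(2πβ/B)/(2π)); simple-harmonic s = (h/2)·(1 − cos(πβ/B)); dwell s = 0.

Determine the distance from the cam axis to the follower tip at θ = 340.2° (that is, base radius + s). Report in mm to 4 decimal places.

seg 1 [0°–23.3°] dwell: s stays 0.0000
seg 2 [23.3°–137.8°] cycloidal, h=6: full span → s += 6 → s = 6.0000
seg 3 [137.8°–282.1°] cycloidal, h=18: full span → s += 18 → s = 24.0000
seg 4 [282.1°–360°] simple-harmonic, h=-10: θ=340.2° here. β=58.1, B=77.9. -10/2·(1 − cos(π·0.7458)) = -8.4889 → s = 15.5111
radial distance = base radius + s = 26 + 15.5111 = 41.5111

41.5111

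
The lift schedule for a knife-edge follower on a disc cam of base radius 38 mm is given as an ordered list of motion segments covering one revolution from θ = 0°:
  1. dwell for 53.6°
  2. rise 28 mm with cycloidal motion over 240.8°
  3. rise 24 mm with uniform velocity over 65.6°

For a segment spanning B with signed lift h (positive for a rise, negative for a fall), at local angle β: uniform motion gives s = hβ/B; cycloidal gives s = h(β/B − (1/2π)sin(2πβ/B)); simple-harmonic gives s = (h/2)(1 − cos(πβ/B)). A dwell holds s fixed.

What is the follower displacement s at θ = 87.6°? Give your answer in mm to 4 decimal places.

seg 1 [0°–53.6°] dwell: s stays 0.0000
seg 2 [53.6°–294.4°] cycloidal, h=28: θ=87.6° here. β=34, B=240.8. 28·(0.1412 − sin(2π·0.1412)/(2π)) = 0.4986 → s = 0.4986

0.4986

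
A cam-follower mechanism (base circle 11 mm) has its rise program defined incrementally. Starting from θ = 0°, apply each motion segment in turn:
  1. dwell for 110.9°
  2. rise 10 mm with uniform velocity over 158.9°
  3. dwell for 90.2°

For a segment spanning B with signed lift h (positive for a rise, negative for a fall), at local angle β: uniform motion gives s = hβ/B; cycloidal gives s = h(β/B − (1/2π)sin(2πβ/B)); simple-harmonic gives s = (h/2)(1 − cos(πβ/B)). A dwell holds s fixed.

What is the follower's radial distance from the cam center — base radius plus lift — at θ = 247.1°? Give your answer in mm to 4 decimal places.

seg 1 [0°–110.9°] dwell: s stays 0.0000
seg 2 [110.9°–269.8°] uniform, h=10: θ=247.1° here. β=136.2, B=158.9. 10·136.2/158.9 = 8.5714 → s = 8.5714
radial distance = base radius + s = 11 + 8.5714 = 19.5714

19.5714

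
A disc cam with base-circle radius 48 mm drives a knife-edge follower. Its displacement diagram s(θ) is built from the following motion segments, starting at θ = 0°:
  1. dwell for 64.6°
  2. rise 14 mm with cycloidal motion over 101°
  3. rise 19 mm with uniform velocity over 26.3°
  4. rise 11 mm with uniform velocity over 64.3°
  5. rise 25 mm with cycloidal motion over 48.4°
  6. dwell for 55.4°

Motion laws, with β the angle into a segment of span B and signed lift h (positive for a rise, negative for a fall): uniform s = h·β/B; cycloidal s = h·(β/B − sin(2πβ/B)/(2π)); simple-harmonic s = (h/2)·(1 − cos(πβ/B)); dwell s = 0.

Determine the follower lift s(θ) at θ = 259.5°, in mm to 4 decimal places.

seg 1 [0°–64.6°] dwell: s stays 0.0000
seg 2 [64.6°–165.6°] cycloidal, h=14: full span → s += 14 → s = 14.0000
seg 3 [165.6°–191.9°] uniform, h=19: full span → s += 19 → s = 33.0000
seg 4 [191.9°–256.2°] uniform, h=11: full span → s += 11 → s = 44.0000
seg 5 [256.2°–304.6°] cycloidal, h=25: θ=259.5° here. β=3.3, B=48.4. 25·(0.0682 − sin(2π·0.0682)/(2π)) = 0.0517 → s = 44.0517

44.0517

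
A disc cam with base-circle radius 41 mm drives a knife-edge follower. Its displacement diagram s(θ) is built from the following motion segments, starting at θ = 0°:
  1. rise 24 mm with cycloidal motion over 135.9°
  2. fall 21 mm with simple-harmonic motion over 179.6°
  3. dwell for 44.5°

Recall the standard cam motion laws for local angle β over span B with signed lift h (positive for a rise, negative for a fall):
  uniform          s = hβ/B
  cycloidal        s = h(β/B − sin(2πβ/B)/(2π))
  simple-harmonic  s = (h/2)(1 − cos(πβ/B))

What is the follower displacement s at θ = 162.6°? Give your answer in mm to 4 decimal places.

seg 1 [0°–135.9°] cycloidal, h=24: full span → s += 24 → s = 24.0000
seg 2 [135.9°–315.5°] simple-harmonic, h=-21: θ=162.6° here. β=26.7, B=179.6. -21/2·(1 − cos(π·0.1487)) = -1.1245 → s = 22.8755

22.8755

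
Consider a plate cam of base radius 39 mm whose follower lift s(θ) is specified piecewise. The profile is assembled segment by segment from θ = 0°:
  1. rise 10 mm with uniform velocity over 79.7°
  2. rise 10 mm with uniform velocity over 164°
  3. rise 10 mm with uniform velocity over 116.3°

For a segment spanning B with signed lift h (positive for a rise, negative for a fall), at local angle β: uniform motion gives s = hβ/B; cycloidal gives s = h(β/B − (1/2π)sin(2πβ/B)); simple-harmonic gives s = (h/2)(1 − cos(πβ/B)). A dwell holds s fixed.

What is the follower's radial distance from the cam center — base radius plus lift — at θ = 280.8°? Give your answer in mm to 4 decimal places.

seg 1 [0°–79.7°] uniform, h=10: full span → s += 10 → s = 10.0000
seg 2 [79.7°–243.7°] uniform, h=10: full span → s += 10 → s = 20.0000
seg 3 [243.7°–360°] uniform, h=10: θ=280.8° here. β=37.1, B=116.3. 10·37.1/116.3 = 3.1900 → s = 23.1900
radial distance = base radius + s = 39 + 23.1900 = 62.1900

62.1900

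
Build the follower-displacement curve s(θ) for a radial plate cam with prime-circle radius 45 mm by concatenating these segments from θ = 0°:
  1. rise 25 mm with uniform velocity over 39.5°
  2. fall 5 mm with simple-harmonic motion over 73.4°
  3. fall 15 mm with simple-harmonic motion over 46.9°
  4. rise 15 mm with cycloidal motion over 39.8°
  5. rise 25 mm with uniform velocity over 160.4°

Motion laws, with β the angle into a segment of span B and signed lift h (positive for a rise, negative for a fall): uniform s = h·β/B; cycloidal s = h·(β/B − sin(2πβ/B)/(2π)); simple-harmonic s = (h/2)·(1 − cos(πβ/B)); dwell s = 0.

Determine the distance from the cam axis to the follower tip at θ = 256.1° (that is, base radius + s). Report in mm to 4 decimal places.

seg 1 [0°–39.5°] uniform, h=25: full span → s += 25 → s = 25.0000
seg 2 [39.5°–112.9°] simple-harmonic, h=-5: full span → s += -5 → s = 20.0000
seg 3 [112.9°–159.8°] simple-harmonic, h=-15: full span → s += -15 → s = 5.0000
seg 4 [159.8°–199.6°] cycloidal, h=15: full span → s += 15 → s = 20.0000
seg 5 [199.6°–360°] uniform, h=25: θ=256.1° here. β=56.5, B=160.4. 25·56.5/160.4 = 8.8061 → s = 28.8061
radial distance = base radius + s = 45 + 28.8061 = 73.8061

73.8061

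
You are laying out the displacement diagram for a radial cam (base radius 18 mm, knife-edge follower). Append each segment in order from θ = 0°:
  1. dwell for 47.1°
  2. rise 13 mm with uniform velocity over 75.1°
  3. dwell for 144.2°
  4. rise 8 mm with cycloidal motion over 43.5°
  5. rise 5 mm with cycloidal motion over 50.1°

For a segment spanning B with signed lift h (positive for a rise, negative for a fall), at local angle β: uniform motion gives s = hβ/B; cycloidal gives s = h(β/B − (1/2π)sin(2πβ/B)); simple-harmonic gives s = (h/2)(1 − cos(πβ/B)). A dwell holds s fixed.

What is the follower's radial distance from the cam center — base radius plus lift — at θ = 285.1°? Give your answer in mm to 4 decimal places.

seg 1 [0°–47.1°] dwell: s stays 0.0000
seg 2 [47.1°–122.2°] uniform, h=13: full span → s += 13 → s = 13.0000
seg 3 [122.2°–266.4°] dwell: s stays 13.0000
seg 4 [266.4°–309.9°] cycloidal, h=8: θ=285.1° here. β=18.7, B=43.5. 8·(0.4299 − sin(2π·0.4299)/(2π)) = 2.8961 → s = 15.8961
radial distance = base radius + s = 18 + 15.8961 = 33.8961

33.8961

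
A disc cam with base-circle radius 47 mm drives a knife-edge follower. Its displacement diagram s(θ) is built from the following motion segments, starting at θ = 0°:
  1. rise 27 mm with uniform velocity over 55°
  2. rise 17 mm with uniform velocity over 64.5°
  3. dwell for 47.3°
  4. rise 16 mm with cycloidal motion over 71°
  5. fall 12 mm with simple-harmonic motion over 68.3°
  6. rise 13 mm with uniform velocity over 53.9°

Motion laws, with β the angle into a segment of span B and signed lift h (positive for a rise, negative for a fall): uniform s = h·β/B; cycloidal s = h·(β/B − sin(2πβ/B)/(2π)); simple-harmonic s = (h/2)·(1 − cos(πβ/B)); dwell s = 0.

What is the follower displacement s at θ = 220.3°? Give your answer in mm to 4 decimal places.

seg 1 [0°–55°] uniform, h=27: full span → s += 27 → s = 27.0000
seg 2 [55°–119.5°] uniform, h=17: full span → s += 17 → s = 44.0000
seg 3 [119.5°–166.8°] dwell: s stays 44.0000
seg 4 [166.8°–237.8°] cycloidal, h=16: θ=220.3° here. β=53.5, B=71. 16·(0.7535 − sin(2π·0.7535)/(2π)) = 14.6022 → s = 58.6022

58.6022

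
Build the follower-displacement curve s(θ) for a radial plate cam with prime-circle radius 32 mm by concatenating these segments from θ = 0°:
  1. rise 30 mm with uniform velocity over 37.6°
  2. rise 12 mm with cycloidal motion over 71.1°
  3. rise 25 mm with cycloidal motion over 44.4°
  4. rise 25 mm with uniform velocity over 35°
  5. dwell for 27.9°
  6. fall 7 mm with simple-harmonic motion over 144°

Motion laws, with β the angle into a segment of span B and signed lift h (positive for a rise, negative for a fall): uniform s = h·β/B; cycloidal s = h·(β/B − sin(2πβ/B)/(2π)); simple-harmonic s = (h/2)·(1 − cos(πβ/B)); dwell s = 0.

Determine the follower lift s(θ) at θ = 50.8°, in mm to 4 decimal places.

seg 1 [0°–37.6°] uniform, h=30: full span → s += 30 → s = 30.0000
seg 2 [37.6°–108.7°] cycloidal, h=12: θ=50.8° here. β=13.2, B=71.1. 12·(0.1857 − sin(2π·0.1857)/(2π)) = 0.4720 → s = 30.4720

30.4720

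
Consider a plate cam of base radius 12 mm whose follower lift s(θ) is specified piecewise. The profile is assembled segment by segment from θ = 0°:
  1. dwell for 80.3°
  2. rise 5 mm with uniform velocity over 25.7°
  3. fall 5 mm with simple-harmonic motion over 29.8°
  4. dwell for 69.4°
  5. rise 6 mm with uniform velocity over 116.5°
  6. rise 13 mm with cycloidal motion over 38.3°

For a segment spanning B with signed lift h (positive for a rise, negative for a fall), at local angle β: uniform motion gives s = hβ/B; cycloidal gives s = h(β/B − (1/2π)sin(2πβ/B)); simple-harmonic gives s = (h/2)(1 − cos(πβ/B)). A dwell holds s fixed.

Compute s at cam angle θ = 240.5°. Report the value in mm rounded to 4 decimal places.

seg 1 [0°–80.3°] dwell: s stays 0.0000
seg 2 [80.3°–106°] uniform, h=5: full span → s += 5 → s = 5.0000
seg 3 [106°–135.8°] simple-harmonic, h=-5: full span → s += -5 → s = 0.0000
seg 4 [135.8°–205.2°] dwell: s stays 0.0000
seg 5 [205.2°–321.7°] uniform, h=6: θ=240.5° here. β=35.3, B=116.5. 6·35.3/116.5 = 1.8180 → s = 1.8180

1.8180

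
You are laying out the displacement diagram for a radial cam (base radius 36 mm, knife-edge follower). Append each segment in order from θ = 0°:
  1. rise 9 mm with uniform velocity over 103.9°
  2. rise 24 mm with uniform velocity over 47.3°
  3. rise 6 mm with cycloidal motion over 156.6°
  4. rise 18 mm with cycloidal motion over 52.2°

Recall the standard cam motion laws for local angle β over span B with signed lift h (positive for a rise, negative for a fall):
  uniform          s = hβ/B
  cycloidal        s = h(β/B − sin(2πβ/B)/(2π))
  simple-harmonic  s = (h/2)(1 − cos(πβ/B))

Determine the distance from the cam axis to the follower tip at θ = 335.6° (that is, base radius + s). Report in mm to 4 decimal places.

seg 1 [0°–103.9°] uniform, h=9: full span → s += 9 → s = 9.0000
seg 2 [103.9°–151.2°] uniform, h=24: full span → s += 24 → s = 33.0000
seg 3 [151.2°–307.8°] cycloidal, h=6: full span → s += 6 → s = 39.0000
seg 4 [307.8°–360°] cycloidal, h=18: θ=335.6° here. β=27.8, B=52.2. 18·(0.5326 − sin(2π·0.5326)/(2π)) = 10.1683 → s = 49.1683
radial distance = base radius + s = 36 + 49.1683 = 85.1683

85.1683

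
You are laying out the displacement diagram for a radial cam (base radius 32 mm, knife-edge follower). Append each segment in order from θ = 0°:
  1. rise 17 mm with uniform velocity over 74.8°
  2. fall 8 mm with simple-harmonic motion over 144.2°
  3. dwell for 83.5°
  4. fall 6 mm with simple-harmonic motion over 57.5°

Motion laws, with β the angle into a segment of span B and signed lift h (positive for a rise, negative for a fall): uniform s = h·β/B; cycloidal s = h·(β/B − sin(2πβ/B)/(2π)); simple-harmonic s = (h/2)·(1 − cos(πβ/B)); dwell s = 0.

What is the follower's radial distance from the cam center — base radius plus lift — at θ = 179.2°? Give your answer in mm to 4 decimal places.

seg 1 [0°–74.8°] uniform, h=17: full span → s += 17 → s = 17.0000
seg 2 [74.8°–219°] simple-harmonic, h=-8: θ=179.2° here. β=104.4, B=144.2. -8/2·(1 − cos(π·0.7240)) = -6.5882 → s = 10.4118
radial distance = base radius + s = 32 + 10.4118 = 42.4118

42.4118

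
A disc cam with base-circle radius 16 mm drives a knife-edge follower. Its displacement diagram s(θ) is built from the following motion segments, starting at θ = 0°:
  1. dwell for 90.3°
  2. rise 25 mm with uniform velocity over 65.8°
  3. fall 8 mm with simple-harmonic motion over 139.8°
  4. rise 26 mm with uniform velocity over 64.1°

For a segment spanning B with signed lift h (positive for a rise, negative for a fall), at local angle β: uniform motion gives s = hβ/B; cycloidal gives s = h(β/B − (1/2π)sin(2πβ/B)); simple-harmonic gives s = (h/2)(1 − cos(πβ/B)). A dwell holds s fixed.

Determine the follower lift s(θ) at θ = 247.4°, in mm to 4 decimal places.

seg 1 [0°–90.3°] dwell: s stays 0.0000
seg 2 [90.3°–156.1°] uniform, h=25: full span → s += 25 → s = 25.0000
seg 3 [156.1°–295.9°] simple-harmonic, h=-8: θ=247.4° here. β=91.3, B=139.8. -8/2·(1 − cos(π·0.6531)) = -5.8503 → s = 19.1497

19.1497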